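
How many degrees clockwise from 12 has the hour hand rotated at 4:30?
The hour hand moves 30 degrees per hour and 0.5 degrees per minute.
At 4:30: (4) x 30 + 30 x 0.5 = 120 + 15 = 135 degrees

Final answer: 135 degrees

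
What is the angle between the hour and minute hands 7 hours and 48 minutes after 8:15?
First find the time 7 hours and 48 minutes after 8:15.
Total minutes: 8 x 60 + 15 + 7 x 60 + 48 = 963.
963 mod 720 = 243 minutes = 4:03.
Now compute the angle at 4:03:
Hour hand: 4 x 30 + 3 x 0.5 = 121.5 degrees
Minute hand: 3 x 6 = 18 degrees
Difference: |121.5 - 18| = 103.5 degrees
The angle is 103.5 degrees

Final answer: 103.5 degrees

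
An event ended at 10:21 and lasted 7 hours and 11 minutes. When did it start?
Starting time: 10:21 = 621 total minutes past 12:00
Subtracting: 7 hours and 11 minutes = 431 minutes
621 - 431 = 190 minutes
= 3 hours and 10 minutes past 12:00 = 3:10

Final answer: 3:10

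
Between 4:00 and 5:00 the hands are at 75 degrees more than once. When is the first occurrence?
At t minutes past 4:00, the hour hand is at 30 x 4 + 0.5t degrees and the minute hand is at 6t degrees.
The smaller angle between them is 75 degrees when |30H - 5.5t| = 75 or |30H - 5.5t| = 285.
With H = 4, solve 30 x 4 - 5.5t = +/- target for each target:
  t = (30 x 4 - 75) / 5.5 = 8.18
  t = (30 x 4 + 75) / 5.5 = 35.45
  t = (30 x 4 - 285) / 5.5 = -30 (outside (0, 60))
  t = (30 x 4 + 285) / 5.5 = 73.64 (outside (0, 60))
Valid solutions in (0, 60): {8.18, 35.45} minutes.
The first occurrence is t = 8.18 minutes.
The hands form a 75-degree angle at 8.18 minutes past 4:00.

Final answer: 8.18 minutes past 4:00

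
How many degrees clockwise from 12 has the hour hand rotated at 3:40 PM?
The hour hand moves 30 degrees per hour and 0.5 degrees per minute.
At 3:40: (3) x 30 + 40 x 0.5 = 90 + 20 = 110 degrees

Final answer: 110 degrees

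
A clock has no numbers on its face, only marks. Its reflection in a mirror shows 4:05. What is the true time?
Reflection across the vertical (12-6) axis maps a hand at angle A degrees to (360 - A) degrees, which sends a reading of T minutes past 12:00 to (720 - T) minutes past 12:00.
Mirror reads 4:05 = 245 minutes past 12:00.
Actual time: (720 - 245) mod 720 = 475 minutes = 7:55.

Final answer: 7:55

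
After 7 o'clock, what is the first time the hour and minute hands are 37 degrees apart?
At t minutes past 7:00, the hour hand is at 30 x 7 + 0.5t degrees and the minute hand is at 6t degrees.
The smaller angle between them is 37 degrees when |30H - 5.5t| = 37 or |30H - 5.5t| = 323.
With H = 7, solve 30 x 7 - 5.5t = +/- target for each target:
  t = (30 x 7 - 37) / 5.5 = 31.45
  t = (30 x 7 + 37) / 5.5 = 44.91
  t = (30 x 7 - 323) / 5.5 = -20.55 (outside (0, 60))
  t = (30 x 7 + 323) / 5.5 = 96.91 (outside (0, 60))
Valid solutions in (0, 60): {31.45, 44.91} minutes.
The first occurrence is t = 31.45 minutes.
The hands form a 37-degree angle at 31.45 minutes past 7:00.

Final answer: 31.45 minutes past 7:00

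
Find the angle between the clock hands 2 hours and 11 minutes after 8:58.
First find the time 2 hours and 11 minutes after 8:58.
Total minutes: 8 x 60 + 58 + 2 x 60 + 11 = 669.
669 mod 720 = 669 minutes = 11:09.
Now compute the angle at 11:09:
Hour hand: 11 x 30 + 9 x 0.5 = 334.5 degrees
Minute hand: 9 x 6 = 54 degrees
Difference: |334.5 - 54| = 280.5 degrees
Smaller angle: 360 - 280.5 = 79.5 degrees

Final answer: 79.5 degrees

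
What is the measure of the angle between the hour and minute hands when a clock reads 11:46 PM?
Hour hand position: 11 x 30 + 46 x 0.5 = 353 degrees
Minute hand position: 46 x 6 = 276 degrees
Difference: |353 - 276| = 77 degrees
The angle between the hands is 77 degrees

Final answer: 77 degrees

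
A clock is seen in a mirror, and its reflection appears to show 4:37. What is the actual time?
Reflection across the vertical (12-6) axis maps a hand at angle A degrees to (360 - A) degrees, which sends a reading of T minutes past 12:00 to (720 - T) minutes past 12:00.
Mirror reads 4:37 = 277 minutes past 12:00.
Actual time: (720 - 277) mod 720 = 443 minutes = 7:23.

Final answer: 7:23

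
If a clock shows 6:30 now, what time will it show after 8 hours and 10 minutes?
Starting time: 6:30
Adding 10 minutes to 30 minutes: 30 + 10 = 40 minutes
Adding 8 hours: 6 + 8 = 14 - 12 = 2
Final time: 2:40

Final answer: 2:40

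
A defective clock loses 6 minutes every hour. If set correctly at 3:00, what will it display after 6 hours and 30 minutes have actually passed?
For every 60 true minutes, the faulty clock advances 60 - 6 = 54 minutes.
True elapsed: 6 hours and 30 minutes = 390 minutes.
Faulty clock advances: 390 x 54/60 = 351 minutes (drift: 39 minutes behind).
Shown time: 3:00 + 351 minutes = 8:51.

Final answer: 8:51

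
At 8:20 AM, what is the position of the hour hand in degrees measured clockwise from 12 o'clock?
The hour hand moves 30 degrees per hour and 0.5 degrees per minute.
At 8:20: (8) x 30 + 20 x 0.5 = 240 + 10 = 250 degrees

Final answer: 250 degrees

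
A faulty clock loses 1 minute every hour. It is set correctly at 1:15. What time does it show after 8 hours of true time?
For every 60 true minutes, the faulty clock advances 60 - 1 = 59 minutes.
True elapsed: 8 hours = 480 minutes.
Faulty clock advances: 480 x 59/60 = 472 minutes (drift: 8 minutes behind).
Shown time: 1:15 + 472 minutes = 9:07.

Final answer: 9:07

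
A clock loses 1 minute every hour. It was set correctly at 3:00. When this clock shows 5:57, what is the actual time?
For every 60 true minutes, the faulty clock advances 59 minutes, so 1 faulty-clock minute corresponds to 60/59 true minutes.
From 3:00 to 5:57 on the faulty dial is 177 minutes.
True elapsed: 177 x 60/59 = 180 minutes = 3 hours.
True time: 3:00 + 3 hours = 6:00.

Final answer: 6:00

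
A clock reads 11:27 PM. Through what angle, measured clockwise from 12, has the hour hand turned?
The hour hand moves 30 degrees per hour and 0.5 degrees per minute.
At 11:27: (11) x 30 + 27 x 0.5 = 330 + 13.5 = 343.5 degrees

Final answer: 343.5 degrees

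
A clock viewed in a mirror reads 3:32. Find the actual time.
Reflection across the vertical (12-6) axis maps a hand at angle A degrees to (360 - A) degrees, which sends a reading of T minutes past 12:00 to (720 - T) minutes past 12:00.
Mirror reads 3:32 = 212 minutes past 12:00.
Actual time: (720 - 212) mod 720 = 508 minutes = 8:28.

Final answer: 8:28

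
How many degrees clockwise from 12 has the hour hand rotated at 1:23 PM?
The hour hand moves 30 degrees per hour and 0.5 degrees per minute.
At 1:23: (1) x 30 + 23 x 0.5 = 30 + 11.5 = 41.5 degrees

Final answer: 41.5 degrees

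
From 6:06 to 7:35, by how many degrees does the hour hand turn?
The hour hand moves 0.5 degrees per minute.
Time elapsed: 7:35 - 6:06 = 89 minutes
Angular displacement: 89 x 0.5 = 44.5 degrees

Final answer: 44.5 degrees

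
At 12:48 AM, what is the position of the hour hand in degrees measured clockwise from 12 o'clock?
The hour hand moves 30 degrees per hour and 0.5 degrees per minute.
At 12:48: (0) x 30 + 48 x 0.5 = 0 + 24 = 24 degrees

Final answer: 24 degrees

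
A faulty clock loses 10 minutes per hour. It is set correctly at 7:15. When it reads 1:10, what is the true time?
For every 60 true minutes, the faulty clock advances 50 minutes, so 1 faulty-clock minute corresponds to 60/50 true minutes.
From 7:15 to 1:10 on the faulty dial is 355 minutes.
True elapsed: 355 x 60/50 = 426 minutes = 7 hours and 6 minutes.
True time: 7:15 + 7 hours and 6 minutes = 2:21.

Final answer: 2:21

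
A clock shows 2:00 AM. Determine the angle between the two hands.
Hour hand position: 2 x 30 + 0 x 0.5 = 60 degrees
Minute hand position: 0 x 6 = 0 degrees
Difference: |60 - 0| = 60 degrees
The angle between the hands is 60 degrees

Final answer: 60 degrees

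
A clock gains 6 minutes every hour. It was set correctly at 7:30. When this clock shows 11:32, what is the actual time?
For every 60 true minutes, the faulty clock advances 66 minutes, so 1 faulty-clock minute corresponds to 60/66 true minutes.
From 7:30 to 11:32 on the faulty dial is 242 minutes.
True elapsed: 242 x 60/66 = 220 minutes = 3 hours and 40 minutes.
True time: 7:30 + 3 hours and 40 minutes = 11:10.

Final answer: 11:10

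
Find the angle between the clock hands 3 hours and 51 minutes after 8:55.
First find the time 3 hours and 51 minutes after 8:55.
Total minutes: 8 x 60 + 55 + 3 x 60 + 51 = 766.
766 mod 720 = 46 minutes = 12:46.
Now compute the angle at 12:46:
Hour hand: 0 x 30 + 46 x 0.5 = 23 degrees
Minute hand: 46 x 6 = 276 degrees
Difference: |23 - 276| = 253 degrees
Smaller angle: 360 - 253 = 107 degrees

Final answer: 107 degrees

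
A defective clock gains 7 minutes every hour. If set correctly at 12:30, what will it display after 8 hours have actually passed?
For every 60 true minutes, the faulty clock advances 60 + 7 = 67 minutes.
True elapsed: 8 hours = 480 minutes.
Faulty clock advances: 480 x 67/60 = 536 minutes (drift: 56 minutes ahead).
Shown time: 12:30 + 536 minutes = 9:26.

Final answer: 9:26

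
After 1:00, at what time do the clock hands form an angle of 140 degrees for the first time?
At t minutes past 1:00, the hour hand is at 30 x 1 + 0.5t degrees and the minute hand is at 6t degrees.
The smaller angle between them is 140 degrees when |30H - 5.5t| = 140 or |30H - 5.5t| = 220.
With H = 1, solve 30 x 1 - 5.5t = +/- target for each target:
  t = (30 x 1 - 140) / 5.5 = -20 (outside (0, 60))
  t = (30 x 1 + 140) / 5.5 = 30.91
  t = (30 x 1 - 220) / 5.5 = -34.55 (outside (0, 60))
  t = (30 x 1 + 220) / 5.5 = 45.45
Valid solutions in (0, 60): {30.91, 45.45} minutes.
The first occurrence is t = 30.91 minutes.
The hands form a 140-degree angle at 30.91 minutes past 1:00.

Final answer: 30.91 minutes past 1:00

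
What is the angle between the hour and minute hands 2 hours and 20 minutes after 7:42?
First find the time 2 hours and 20 minutes after 7:42.
Total minutes: 7 x 60 + 42 + 2 x 60 + 20 = 602.
602 mod 720 = 602 minutes = 10:02.
Now compute the angle at 10:02:
Hour hand: 10 x 30 + 2 x 0.5 = 301 degrees
Minute hand: 2 x 6 = 12 degrees
Difference: |301 - 12| = 289 degrees
Smaller angle: 360 - 289 = 71 degrees

Final answer: 71 degrees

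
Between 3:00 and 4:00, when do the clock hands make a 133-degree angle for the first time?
At t minutes past 3:00, the hour hand is at 30 x 3 + 0.5t degrees and the minute hand is at 6t degrees.
The smaller angle between them is 133 degrees when |30H - 5.5t| = 133 or |30H - 5.5t| = 227.
With H = 3, solve 30 x 3 - 5.5t = +/- target for each target:
  t = (30 x 3 - 133) / 5.5 = -7.82 (outside (0, 60))
  t = (30 x 3 + 133) / 5.5 = 40.55
  t = (30 x 3 - 227) / 5.5 = -24.91 (outside (0, 60))
  t = (30 x 3 + 227) / 5.5 = 57.64
Valid solutions in (0, 60): {40.55, 57.64} minutes.
The first occurrence is t = 40.55 minutes.
The hands form a 133-degree angle at 40.55 minutes past 3:00.

Final answer: 40.55 minutes past 3:00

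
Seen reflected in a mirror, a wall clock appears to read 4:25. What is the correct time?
Reflection across the vertical (12-6) axis maps a hand at angle A degrees to (360 - A) degrees, which sends a reading of T minutes past 12:00 to (720 - T) minutes past 12:00.
Mirror reads 4:25 = 265 minutes past 12:00.
Actual time: (720 - 265) mod 720 = 455 minutes = 7:35.

Final answer: 7:35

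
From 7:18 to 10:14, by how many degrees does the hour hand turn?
The hour hand moves 0.5 degrees per minute.
Time elapsed: 10:14 - 7:18 = 176 minutes
Angular displacement: 176 x 0.5 = 88 degrees

Final answer: 88 degrees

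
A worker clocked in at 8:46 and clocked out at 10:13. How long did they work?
From 8:46 to 10:13:
(10 x 60 + 13) - (8 x 60 + 46) = 613 - 526 = 87 minutes
= 1 hour and 27 minutes

Final answer: 1 hour and 27 minutes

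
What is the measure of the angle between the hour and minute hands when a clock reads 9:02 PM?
Hour hand position: 9 x 30 + 2 x 0.5 = 271 degrees
Minute hand position: 2 x 6 = 12 degrees
Difference: |271 - 12| = 259 degrees
Since 259 > 180, the smaller angle is 360 - 259 = 101 degrees

Final answer: 101 degrees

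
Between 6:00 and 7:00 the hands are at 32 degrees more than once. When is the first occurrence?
At t minutes past 6:00, the hour hand is at 30 x 6 + 0.5t degrees and the minute hand is at 6t degrees.
The smaller angle between them is 32 degrees when |30H - 5.5t| = 32 or |30H - 5.5t| = 328.
With H = 6, solve 30 x 6 - 5.5t = +/- target for each target:
  t = (30 x 6 - 32) / 5.5 = 26.91
  t = (30 x 6 + 32) / 5.5 = 38.55
  t = (30 x 6 - 328) / 5.5 = -26.91 (outside (0, 60))
  t = (30 x 6 + 328) / 5.5 = 92.36 (outside (0, 60))
Valid solutions in (0, 60): {26.91, 38.55} minutes.
The first occurrence is t = 26.91 minutes.
The hands form a 32-degree angle at 26.91 minutes past 6:00.

Final answer: 26.91 minutes past 6:00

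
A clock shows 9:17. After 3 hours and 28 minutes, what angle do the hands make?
First find the time 3 hours and 28 minutes after 9:17.
Total minutes: 9 x 60 + 17 + 3 x 60 + 28 = 765.
765 mod 720 = 45 minutes = 12:45.
Now compute the angle at 12:45:
Hour hand: 0 x 30 + 45 x 0.5 = 22.5 degrees
Minute hand: 45 x 6 = 270 degrees
Difference: |22.5 - 270| = 247.5 degrees
Smaller angle: 360 - 247.5 = 112.5 degrees

Final answer: 112.5 degrees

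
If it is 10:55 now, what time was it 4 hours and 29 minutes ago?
Starting time: 10:55 = 655 total minutes past 12:00
Subtracting: 4 hours and 29 minutes = 269 minutes
655 - 269 = 386 minutes
= 6 hours and 26 minutes past 12:00 = 6:26

Final answer: 6:26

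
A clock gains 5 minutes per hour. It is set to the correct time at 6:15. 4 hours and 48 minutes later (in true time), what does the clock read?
For every 60 true minutes, the faulty clock advances 60 + 5 = 65 minutes.
True elapsed: 4 hours and 48 minutes = 288 minutes.
Faulty clock advances: 288 x 65/60 = 312 minutes (drift: 24 minutes ahead).
Shown time: 6:15 + 312 minutes = 11:27.

Final answer: 11:27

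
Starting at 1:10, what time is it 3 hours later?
Starting time: 1:10
Adding 0 minutes to 10 minutes: 10 + 0 = 10 minutes
Adding 3 hours: 1 + 3 = 4
Final time: 4:10

Final answer: 4:10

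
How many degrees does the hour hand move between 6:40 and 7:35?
The hour hand moves 0.5 degrees per minute.
Time elapsed: 7:35 - 6:40 = 55 minutes
Angular displacement: 55 x 0.5 = 27.5 degrees

Final answer: 27.5 degrees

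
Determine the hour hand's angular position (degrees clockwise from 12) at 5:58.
The hour hand moves 30 degrees per hour and 0.5 degrees per minute.
At 5:58: (5) x 30 + 58 x 0.5 = 150 + 29 = 179 degrees

Final answer: 179 degrees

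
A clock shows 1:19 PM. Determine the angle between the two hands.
Hour hand position: 1 x 30 + 19 x 0.5 = 39.5 degrees
Minute hand position: 19 x 6 = 114 degrees
Difference: |39.5 - 114| = 74.5 degrees
The angle between the hands is 74.5 degrees

Final answer: 74.5 degrees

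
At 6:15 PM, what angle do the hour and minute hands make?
Hour hand position: 6 x 30 + 15 x 0.5 = 187.5 degrees
Minute hand position: 15 x 6 = 90 degrees
Difference: |187.5 - 90| = 97.5 degrees
The angle between the hands is 97.5 degrees

Final answer: 97.5 degrees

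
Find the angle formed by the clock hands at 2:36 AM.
Hour hand position: 2 x 30 + 36 x 0.5 = 78 degrees
Minute hand position: 36 x 6 = 216 degrees
Difference: |78 - 216| = 138 degrees
The angle between the hands is 138 degrees

Final answer: 138 degrees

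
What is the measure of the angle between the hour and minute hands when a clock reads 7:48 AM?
Hour hand position: 7 x 30 + 48 x 0.5 = 234 degrees
Minute hand position: 48 x 6 = 288 degrees
Difference: |234 - 288| = 54 degrees
The angle between the hands is 54 degrees

Final answer: 54 degrees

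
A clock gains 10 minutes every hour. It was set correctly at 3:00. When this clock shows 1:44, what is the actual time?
For every 60 true minutes, the faulty clock advances 70 minutes, so 1 faulty-clock minute corresponds to 60/70 true minutes.
From 3:00 to 1:44 on the faulty dial is 644 minutes.
True elapsed: 644 x 60/70 = 552 minutes = 9 hours and 12 minutes.
True time: 3:00 + 9 hours and 12 minutes = 12:12.

Final answer: 12:12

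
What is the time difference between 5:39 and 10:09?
From 5:39 to 10:09:
(10 x 60 + 9) - (5 x 60 + 39) = 609 - 339 = 270 minutes
= 4 hours and 30 minutes

Final answer: 4 hours and 30 minutes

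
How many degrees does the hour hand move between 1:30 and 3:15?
The hour hand moves 0.5 degrees per minute.
Time elapsed: 3:15 - 1:30 = 105 minutes
Angular displacement: 105 x 0.5 = 52.5 degrees

Final answer: 52.5 degrees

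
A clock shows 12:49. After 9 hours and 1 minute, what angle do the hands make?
First find the time 9 hours and 1 minute after 12:49.
Total minutes: 12 x 60 + 49 + 9 x 60 + 1 = 1310.
1310 mod 720 = 590 minutes = 9:50.
Now compute the angle at 9:50:
Hour hand: 9 x 30 + 50 x 0.5 = 295 degrees
Minute hand: 50 x 6 = 300 degrees
Difference: |295 - 300| = 5 degrees
The angle is 5 degrees

Final answer: 5 degrees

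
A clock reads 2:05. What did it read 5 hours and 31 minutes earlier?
Starting time: 2:05 = 125 total minutes past 12:00
Subtracting: 5 hours and 31 minutes = 331 minutes
125 - 331 = -206 (negative, add 12 hours = 720) = 514 minutes
= 8 hours and 34 minutes past 12:00 = 8:34

Final answer: 8:34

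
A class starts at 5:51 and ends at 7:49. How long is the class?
From 5:51 to 7:49:
(7 x 60 + 49) - (5 x 60 + 51) = 469 - 351 = 118 minutes
= 1 hour and 58 minutes

Final answer: 1 hour and 58 minutes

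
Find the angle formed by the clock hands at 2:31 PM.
Hour hand position: 2 x 30 + 31 x 0.5 = 75.5 degrees
Minute hand position: 31 x 6 = 186 degrees
Difference: |75.5 - 186| = 110.5 degrees
The angle between the hands is 110.5 degrees

Final answer: 110.5 degrees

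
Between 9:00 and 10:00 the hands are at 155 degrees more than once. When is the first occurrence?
At t minutes past 9:00, the hour hand is at 30 x 9 + 0.5t degrees and the minute hand is at 6t degrees.
The smaller angle between them is 155 degrees when |30H - 5.5t| = 155 or |30H - 5.5t| = 205.
With H = 9, solve 30 x 9 - 5.5t = +/- target for each target:
  t = (30 x 9 - 155) / 5.5 = 20.91
  t = (30 x 9 + 155) / 5.5 = 77.27 (outside (0, 60))
  t = (30 x 9 - 205) / 5.5 = 11.82
  t = (30 x 9 + 205) / 5.5 = 86.36 (outside (0, 60))
Valid solutions in (0, 60): {11.82, 20.91} minutes.
The first occurrence is t = 11.82 minutes.
The hands form a 155-degree angle at 11.82 minutes past 9:00.

Final answer: 11.82 minutes past 9:00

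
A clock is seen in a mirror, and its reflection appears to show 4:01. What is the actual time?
Reflection across the vertical (12-6) axis maps a hand at angle A degrees to (360 - A) degrees, which sends a reading of T minutes past 12:00 to (720 - T) minutes past 12:00.
Mirror reads 4:01 = 241 minutes past 12:00.
Actual time: (720 - 241) mod 720 = 479 minutes = 7:59.

Final answer: 7:59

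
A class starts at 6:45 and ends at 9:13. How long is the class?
From 6:45 to 9:13:
(9 x 60 + 13) - (6 x 60 + 45) = 553 - 405 = 148 minutes
= 2 hours and 28 minutes

Final answer: 2 hours and 28 minutes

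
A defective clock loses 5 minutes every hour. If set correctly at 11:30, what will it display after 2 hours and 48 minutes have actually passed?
For every 60 true minutes, the faulty clock advances 60 - 5 = 55 minutes.
True elapsed: 2 hours and 48 minutes = 168 minutes.
Faulty clock advances: 168 x 55/60 = 154 minutes (drift: 14 minutes behind).
Shown time: 11:30 + 154 minutes = 2:04.

Final answer: 2:04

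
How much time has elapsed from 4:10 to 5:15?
From 4:10 to 5:15:
(5 x 60 + 15) - (4 x 60 + 10) = 315 - 250 = 65 minutes
= 1 hour and 5 minutes

Final answer: 1 hour and 5 minutes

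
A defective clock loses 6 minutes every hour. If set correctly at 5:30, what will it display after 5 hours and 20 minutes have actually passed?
For every 60 true minutes, the faulty clock advances 60 - 6 = 54 minutes.
True elapsed: 5 hours and 20 minutes = 320 minutes.
Faulty clock advances: 320 x 54/60 = 288 minutes (drift: 32 minutes behind).
Shown time: 5:30 + 288 minutes = 10:18.

Final answer: 10:18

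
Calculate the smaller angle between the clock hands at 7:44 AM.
Hour hand position: 7 x 30 + 44 x 0.5 = 232 degrees
Minute hand position: 44 x 6 = 264 degrees
Difference: |232 - 264| = 32 degrees
The angle between the hands is 32 degrees

Final answer: 32 degrees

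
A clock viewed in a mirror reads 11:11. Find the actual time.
Reflection across the vertical (12-6) axis maps a hand at angle A degrees to (360 - A) degrees, which sends a reading of T minutes past 12:00 to (720 - T) minutes past 12:00.
Mirror reads 11:11 = 671 minutes past 12:00.
Actual time: (720 - 671) mod 720 = 49 minutes = 12:49.

Final answer: 12:49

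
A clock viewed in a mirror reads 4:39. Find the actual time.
Reflection across the vertical (12-6) axis maps a hand at angle A degrees to (360 - A) degrees, which sends a reading of T minutes past 12:00 to (720 - T) minutes past 12:00.
Mirror reads 4:39 = 279 minutes past 12:00.
Actual time: (720 - 279) mod 720 = 441 minutes = 7:21.

Final answer: 7:21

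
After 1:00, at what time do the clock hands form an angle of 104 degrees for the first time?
At t minutes past 1:00, the hour hand is at 30 x 1 + 0.5t degrees and the minute hand is at 6t degrees.
The smaller angle between them is 104 degrees when |30H - 5.5t| = 104 or |30H - 5.5t| = 256.
With H = 1, solve 30 x 1 - 5.5t = +/- target for each target:
  t = (30 x 1 - 104) / 5.5 = -13.45 (outside (0, 60))
  t = (30 x 1 + 104) / 5.5 = 24.36
  t = (30 x 1 - 256) / 5.5 = -41.09 (outside (0, 60))
  t = (30 x 1 + 256) / 5.5 = 52
Valid solutions in (0, 60): {24.36, 52} minutes.
The first occurrence is t = 24.36 minutes.
The hands form a 104-degree angle at 24.36 minutes past 1:00.

Final answer: 24.36 minutes past 1:00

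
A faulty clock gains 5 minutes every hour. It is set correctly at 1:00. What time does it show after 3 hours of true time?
For every 60 true minutes, the faulty clock advances 60 + 5 = 65 minutes.
True elapsed: 3 hours = 180 minutes.
Faulty clock advances: 180 x 65/60 = 195 minutes (drift: 15 minutes ahead).
Shown time: 1:00 + 195 minutes = 4:15.

Final answer: 4:15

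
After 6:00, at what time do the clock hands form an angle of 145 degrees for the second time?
At t minutes past 6:00, the hour hand is at 30 x 6 + 0.5t degrees and the minute hand is at 6t degrees.
The smaller angle between them is 145 degrees when |30H - 5.5t| = 145 or |30H - 5.5t| = 215.
With H = 6, solve 30 x 6 - 5.5t = +/- target for each target:
  t = (30 x 6 - 145) / 5.5 = 6.36
  t = (30 x 6 + 145) / 5.5 = 59.09
  t = (30 x 6 - 215) / 5.5 = -6.36 (outside (0, 60))
  t = (30 x 6 + 215) / 5.5 = 71.82 (outside (0, 60))
Valid solutions in (0, 60): {6.36, 59.09} minutes.
The second occurrence is t = 59.09 minutes.
The hands form a 145-degree angle at 59.09 minutes past 6:00.

Final answer: 59.09 minutes past 6:00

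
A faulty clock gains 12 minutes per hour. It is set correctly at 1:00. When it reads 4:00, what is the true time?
For every 60 true minutes, the faulty clock advances 72 minutes, so 1 faulty-clock minute corresponds to 60/72 true minutes.
From 1:00 to 4:00 on the faulty dial is 180 minutes.
True elapsed: 180 x 60/72 = 150 minutes = 2 hours and 30 minutes.
True time: 1:00 + 2 hours and 30 minutes = 3:30.

Final answer: 3:30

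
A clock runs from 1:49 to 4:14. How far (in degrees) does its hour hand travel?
The hour hand moves 0.5 degrees per minute.
Time elapsed: 4:14 - 1:49 = 145 minutes
Angular displacement: 145 x 0.5 = 72.5 degrees

Final answer: 72.5 degrees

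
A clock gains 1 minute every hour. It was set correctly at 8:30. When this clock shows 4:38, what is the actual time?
For every 60 true minutes, the faulty clock advances 61 minutes, so 1 faulty-clock minute corresponds to 60/61 true minutes.
From 8:30 to 4:38 on the faulty dial is 488 minutes.
True elapsed: 488 x 60/61 = 480 minutes = 8 hours.
True time: 8:30 + 8 hours = 4:30.

Final answer: 4:30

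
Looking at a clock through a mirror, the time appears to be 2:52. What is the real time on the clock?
Reflection across the vertical (12-6) axis maps a hand at angle A degrees to (360 - A) degrees, which sends a reading of T minutes past 12:00 to (720 - T) minutes past 12:00.
Mirror reads 2:52 = 172 minutes past 12:00.
Actual time: (720 - 172) mod 720 = 548 minutes = 9:08.

Final answer: 9:08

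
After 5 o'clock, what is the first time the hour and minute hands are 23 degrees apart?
At t minutes past 5:00, the hour hand is at 30 x 5 + 0.5t degrees and the minute hand is at 6t degrees.
The smaller angle between them is 23 degrees when |30H - 5.5t| = 23 or |30H - 5.5t| = 337.
With H = 5, solve 30 x 5 - 5.5t = +/- target for each target:
  t = (30 x 5 - 23) / 5.5 = 23.09
  t = (30 x 5 + 23) / 5.5 = 31.45
  t = (30 x 5 - 337) / 5.5 = -34 (outside (0, 60))
  t = (30 x 5 + 337) / 5.5 = 88.55 (outside (0, 60))
Valid solutions in (0, 60): {23.09, 31.45} minutes.
The first occurrence is t = 23.09 minutes.
The hands form a 23-degree angle at 23.09 minutes past 5:00.

Final answer: 23.09 minutes past 5:00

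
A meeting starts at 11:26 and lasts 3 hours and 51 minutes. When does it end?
Starting time: 11:26
Adding 51 minutes to 26 minutes: 26 + 51 = 77 minutes = 1 hour and 17 minutes
Adding 3 hours: 11 + 3 + 1 (carry) = 15 - 12 = 3
Final time: 3:17

Final answer: 3:17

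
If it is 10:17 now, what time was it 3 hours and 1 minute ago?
Starting time: 10:17 = 617 total minutes past 12:00
Subtracting: 3 hours and 1 minute = 181 minutes
617 - 181 = 436 minutes
= 7 hours and 16 minutes past 12:00 = 7:16

Final answer: 7:16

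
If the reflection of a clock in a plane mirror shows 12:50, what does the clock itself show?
Reflection across the vertical (12-6) axis maps a hand at angle A degrees to (360 - A) degrees, which sends a reading of T minutes past 12:00 to (720 - T) minutes past 12:00.
Mirror reads 12:50 = 50 minutes past 12:00.
Actual time: (720 - 50) mod 720 = 670 minutes = 11:10.

Final answer: 11:10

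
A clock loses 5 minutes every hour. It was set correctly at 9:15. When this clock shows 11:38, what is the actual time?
For every 60 true minutes, the faulty clock advances 55 minutes, so 1 faulty-clock minute corresponds to 60/55 true minutes.
From 9:15 to 11:38 on the faulty dial is 143 minutes.
True elapsed: 143 x 60/55 = 156 minutes = 2 hours and 36 minutes.
True time: 9:15 + 2 hours and 36 minutes = 11:51.

Final answer: 11:51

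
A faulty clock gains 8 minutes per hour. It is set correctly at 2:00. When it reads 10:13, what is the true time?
For every 60 true minutes, the faulty clock advances 68 minutes, so 1 faulty-clock minute corresponds to 60/68 true minutes.
From 2:00 to 10:13 on the faulty dial is 493 minutes.
True elapsed: 493 x 60/68 = 435 minutes = 7 hours and 15 minutes.
True time: 2:00 + 7 hours and 15 minutes = 9:15.

Final answer: 9:15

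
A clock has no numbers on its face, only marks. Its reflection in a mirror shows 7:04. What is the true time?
Reflection across the vertical (12-6) axis maps a hand at angle A degrees to (360 - A) degrees, which sends a reading of T minutes past 12:00 to (720 - T) minutes past 12:00.
Mirror reads 7:04 = 424 minutes past 12:00.
Actual time: (720 - 424) mod 720 = 296 minutes = 4:56.

Final answer: 4:56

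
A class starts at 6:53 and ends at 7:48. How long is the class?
From 6:53 to 7:48:
(7 x 60 + 48) - (6 x 60 + 53) = 468 - 413 = 55 minutes
= 55 minutes

Final answer: 55 minutes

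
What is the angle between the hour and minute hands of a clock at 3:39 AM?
Hour hand position: 3 x 30 + 39 x 0.5 = 109.5 degrees
Minute hand position: 39 x 6 = 234 degrees
Difference: |109.5 - 234| = 124.5 degrees
The angle between the hands is 124.5 degrees

Final answer: 124.5 degrees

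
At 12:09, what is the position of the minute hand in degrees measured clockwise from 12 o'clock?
The minute hand moves 6 degrees per minute.
At 12:09: 9 x 6 = 54 degrees

Final answer: 54 degrees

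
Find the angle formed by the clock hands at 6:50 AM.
Hour hand position: 6 x 30 + 50 x 0.5 = 205 degrees
Minute hand position: 50 x 6 = 300 degrees
Difference: |205 - 300| = 95 degrees
The angle between the hands is 95 degrees

Final answer: 95 degrees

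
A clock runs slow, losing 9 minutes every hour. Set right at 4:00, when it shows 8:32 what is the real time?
For every 60 true minutes, the faulty clock advances 51 minutes, so 1 faulty-clock minute corresponds to 60/51 true minutes.
From 4:00 to 8:32 on the faulty dial is 272 minutes.
True elapsed: 272 x 60/51 = 320 minutes = 5 hours and 20 minutes.
True time: 4:00 + 5 hours and 20 minutes = 9:20.

Final answer: 9:20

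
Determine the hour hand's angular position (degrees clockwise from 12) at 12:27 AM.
The hour hand moves 30 degrees per hour and 0.5 degrees per minute.
At 12:27: (0) x 30 + 27 x 0.5 = 0 + 13.5 = 13.5 degrees

Final answer: 13.5 degrees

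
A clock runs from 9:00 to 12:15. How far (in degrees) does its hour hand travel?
The hour hand moves 0.5 degrees per minute.
Time elapsed: 12:15 - 9:00 = 195 minutes
Angular displacement: 195 x 0.5 = 97.5 degrees

Final answer: 97.5 degrees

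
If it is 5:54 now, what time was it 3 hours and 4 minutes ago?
Starting time: 5:54 = 354 total minutes past 12:00
Subtracting: 3 hours and 4 minutes = 184 minutes
354 - 184 = 170 minutes
= 2 hours and 50 minutes past 12:00 = 2:50

Final answer: 2:50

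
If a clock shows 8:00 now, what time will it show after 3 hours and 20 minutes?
Starting time: 8:00
Adding 20 minutes to 0 minutes: 0 + 20 = 20 minutes
Adding 3 hours: 8 + 3 = 11
Final time: 11:20

Final answer: 11:20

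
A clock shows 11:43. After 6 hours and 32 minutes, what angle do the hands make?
First find the time 6 hours and 32 minutes after 11:43.
Total minutes: 11 x 60 + 43 + 6 x 60 + 32 = 1095.
1095 mod 720 = 375 minutes = 6:15.
Now compute the angle at 6:15:
Hour hand: 6 x 30 + 15 x 0.5 = 187.5 degrees
Minute hand: 15 x 6 = 90 degrees
Difference: |187.5 - 90| = 97.5 degrees
The angle is 97.5 degrees

Final answer: 97.5 degrees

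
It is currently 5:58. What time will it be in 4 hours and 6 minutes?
Starting time: 5:58
Adding 6 minutes to 58 minutes: 58 + 6 = 64 minutes = 1 hour and 4 minutes
Adding 4 hours: 5 + 4 + 1 (carry) = 10
Final time: 10:04

Final answer: 10:04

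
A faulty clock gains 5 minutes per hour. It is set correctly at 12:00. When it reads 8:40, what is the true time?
For every 60 true minutes, the faulty clock advances 65 minutes, so 1 faulty-clock minute corresponds to 60/65 true minutes.
From 12:00 to 8:40 on the faulty dial is 520 minutes.
True elapsed: 520 x 60/65 = 480 minutes = 8 hours.
True time: 12:00 + 8 hours = 8:00.

Final answer: 8:00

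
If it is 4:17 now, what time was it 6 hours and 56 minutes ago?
Starting time: 4:17 = 257 total minutes past 12:00
Subtracting: 6 hours and 56 minutes = 416 minutes
257 - 416 = -159 (negative, add 12 hours = 720) = 561 minutes
= 9 hours and 21 minutes past 12:00 = 9:21

Final answer: 9:21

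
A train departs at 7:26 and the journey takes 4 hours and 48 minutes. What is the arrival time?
Starting time: 7:26
Adding 48 minutes to 26 minutes: 26 + 48 = 74 minutes = 1 hour and 14 minutes
Adding 4 hours: 7 + 4 + 1 (carry) = 12
Final time: 12:14

Final answer: 12:14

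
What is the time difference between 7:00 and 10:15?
From 7:00 to 10:15:
(10 x 60 + 15) - (7 x 60 + 0) = 615 - 420 = 195 minutes
= 3 hours and 15 minutes

Final answer: 3 hours and 15 minutes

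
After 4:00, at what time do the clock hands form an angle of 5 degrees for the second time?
At t minutes past 4:00, the hour hand is at 30 x 4 + 0.5t degrees and the minute hand is at 6t degrees.
The smaller angle between them is 5 degrees when |30H - 5.5t| = 5 or |30H - 5.5t| = 355.
With H = 4, solve 30 x 4 - 5.5t = +/- target for each target:
  t = (30 x 4 - 5) / 5.5 = 20.91
  t = (30 x 4 + 5) / 5.5 = 22.73
  t = (30 x 4 - 355) / 5.5 = -42.73 (outside (0, 60))
  t = (30 x 4 + 355) / 5.5 = 86.36 (outside (0, 60))
Valid solutions in (0, 60): {20.91, 22.73} minutes.
The second occurrence is t = 22.73 minutes.
The hands form a 5-degree angle at 22.73 minutes past 4:00.

Final answer: 22.73 minutes past 4:00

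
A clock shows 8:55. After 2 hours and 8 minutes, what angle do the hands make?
First find the time 2 hours and 8 minutes after 8:55.
Total minutes: 8 x 60 + 55 + 2 x 60 + 8 = 663.
663 mod 720 = 663 minutes = 11:03.
Now compute the angle at 11:03:
Hour hand: 11 x 30 + 3 x 0.5 = 331.5 degrees
Minute hand: 3 x 6 = 18 degrees
Difference: |331.5 - 18| = 313.5 degrees
Smaller angle: 360 - 313.5 = 46.5 degrees

Final answer: 46.5 degrees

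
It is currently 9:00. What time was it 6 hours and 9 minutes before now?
Starting time: 9:00 = 540 total minutes past 12:00
Subtracting: 6 hours and 9 minutes = 369 minutes
540 - 369 = 171 minutes
= 2 hours and 51 minutes past 12:00 = 2:51

Final answer: 2:51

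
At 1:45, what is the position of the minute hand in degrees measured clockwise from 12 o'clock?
The minute hand moves 6 degrees per minute.
At 1:45: 45 x 6 = 270 degrees

Final answer: 270 degrees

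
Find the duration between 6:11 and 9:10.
From 6:11 to 9:10:
(9 x 60 + 10) - (6 x 60 + 11) = 550 - 371 = 179 minutes
= 2 hours and 59 minutes

Final answer: 2 hours and 59 minutes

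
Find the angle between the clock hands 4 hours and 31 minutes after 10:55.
First find the time 4 hours and 31 minutes after 10:55.
Total minutes: 10 x 60 + 55 + 4 x 60 + 31 = 926.
926 mod 720 = 206 minutes = 3:26.
Now compute the angle at 3:26:
Hour hand: 3 x 30 + 26 x 0.5 = 103 degrees
Minute hand: 26 x 6 = 156 degrees
Difference: |103 - 156| = 53 degrees
The angle is 53 degrees

Final answer: 53 degrees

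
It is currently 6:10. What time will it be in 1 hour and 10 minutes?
Starting time: 6:10
Adding 10 minutes to 10 minutes: 10 + 10 = 20 minutes
Adding 1 hour: 6 + 1 = 7
Final time: 7:20

Final answer: 7:20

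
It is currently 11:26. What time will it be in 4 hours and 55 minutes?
Starting time: 11:26
Adding 55 minutes to 26 minutes: 26 + 55 = 81 minutes = 1 hour and 21 minutes
Adding 4 hours: 11 + 4 + 1 (carry) = 16 - 12 = 4
Final time: 4:21

Final answer: 4:21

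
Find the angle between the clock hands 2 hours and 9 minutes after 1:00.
First find the time 2 hours and 9 minutes after 1:00.
Total minutes: 1 x 60 + 0 + 2 x 60 + 9 = 189.
189 mod 720 = 189 minutes = 3:09.
Now compute the angle at 3:09:
Hour hand: 3 x 30 + 9 x 0.5 = 94.5 degrees
Minute hand: 9 x 6 = 54 degrees
Difference: |94.5 - 54| = 40.5 degrees
The angle is 40.5 degrees

Final answer: 40.5 degrees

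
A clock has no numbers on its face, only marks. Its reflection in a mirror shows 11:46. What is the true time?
Reflection across the vertical (12-6) axis maps a hand at angle A degrees to (360 - A) degrees, which sends a reading of T minutes past 12:00 to (720 - T) minutes past 12:00.
Mirror reads 11:46 = 706 minutes past 12:00.
Actual time: (720 - 706) mod 720 = 14 minutes = 12:14.

Final answer: 12:14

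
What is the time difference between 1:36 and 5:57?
From 1:36 to 5:57:
(5 x 60 + 57) - (1 x 60 + 36) = 357 - 96 = 261 minutes
= 4 hours and 21 minutes

Final answer: 4 hours and 21 minutes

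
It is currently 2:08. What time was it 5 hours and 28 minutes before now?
Starting time: 2:08 = 128 total minutes past 12:00
Subtracting: 5 hours and 28 minutes = 328 minutes
128 - 328 = -200 (negative, add 12 hours = 720) = 520 minutes
= 8 hours and 40 minutes past 12:00 = 8:40

Final answer: 8:40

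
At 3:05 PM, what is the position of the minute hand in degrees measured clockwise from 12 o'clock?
The minute hand moves 6 degrees per minute.
At 3:05: 5 x 6 = 30 degrees

Final answer: 30 degrees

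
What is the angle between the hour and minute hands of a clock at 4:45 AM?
Hour hand position: 4 x 30 + 45 x 0.5 = 142.5 degrees
Minute hand position: 45 x 6 = 270 degrees
Difference: |142.5 - 270| = 127.5 degrees
The angle between the hands is 127.5 degrees

Final answer: 127.5 degrees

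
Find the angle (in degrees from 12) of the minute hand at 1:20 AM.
The minute hand moves 6 degrees per minute.
At 1:20: 20 x 6 = 120 degrees

Final answer: 120 degrees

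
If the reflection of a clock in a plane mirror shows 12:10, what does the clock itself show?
Reflection across the vertical (12-6) axis maps a hand at angle A degrees to (360 - A) degrees, which sends a reading of T minutes past 12:00 to (720 - T) minutes past 12:00.
Mirror reads 12:10 = 10 minutes past 12:00.
Actual time: (720 - 10) mod 720 = 710 minutes = 11:50.

Final answer: 11:50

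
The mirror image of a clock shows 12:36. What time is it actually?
Reflection across the vertical (12-6) axis maps a hand at angle A degrees to (360 - A) degrees, which sends a reading of T minutes past 12:00 to (720 - T) minutes past 12:00.
Mirror reads 12:36 = 36 minutes past 12:00.
Actual time: (720 - 36) mod 720 = 684 minutes = 11:24.

Final answer: 11:24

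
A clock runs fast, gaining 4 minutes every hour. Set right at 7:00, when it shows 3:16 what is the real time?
For every 60 true minutes, the faulty clock advances 64 minutes, so 1 faulty-clock minute corresponds to 60/64 true minutes.
From 7:00 to 3:16 on the faulty dial is 496 minutes.
True elapsed: 496 x 60/64 = 465 minutes = 7 hours and 45 minutes.
True time: 7:00 + 7 hours and 45 minutes = 2:45.

Final answer: 2:45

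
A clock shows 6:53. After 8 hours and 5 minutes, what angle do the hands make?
First find the time 8 hours and 5 minutes after 6:53.
Total minutes: 6 x 60 + 53 + 8 x 60 + 5 = 898.
898 mod 720 = 178 minutes = 2:58.
Now compute the angle at 2:58:
Hour hand: 2 x 30 + 58 x 0.5 = 89 degrees
Minute hand: 58 x 6 = 348 degrees
Difference: |89 - 348| = 259 degrees
Smaller angle: 360 - 259 = 101 degrees

Final answer: 101 degrees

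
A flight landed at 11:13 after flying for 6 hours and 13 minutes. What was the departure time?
Starting time: 11:13 = 673 total minutes past 12:00
Subtracting: 6 hours and 13 minutes = 373 minutes
673 - 373 = 300 minutes
= 5 hours past 12:00 = 5:00

Final answer: 5:00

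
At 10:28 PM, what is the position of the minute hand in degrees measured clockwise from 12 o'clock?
The minute hand moves 6 degrees per minute.
At 10:28: 28 x 6 = 168 degrees

Final answer: 168 degrees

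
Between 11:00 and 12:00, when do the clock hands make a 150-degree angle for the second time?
At t minutes past 11:00, the hour hand is at 30 x 11 + 0.5t degrees and the minute hand is at 6t degrees.
The smaller angle between them is 150 degrees when |30H - 5.5t| = 150 or |30H - 5.5t| = 210.
With H = 11, solve 30 x 11 - 5.5t = +/- target for each target:
  t = (30 x 11 - 150) / 5.5 = 32.73
  t = (30 x 11 + 150) / 5.5 = 87.27 (outside (0, 60))
  t = (30 x 11 - 210) / 5.5 = 21.82
  t = (30 x 11 + 210) / 5.5 = 98.18 (outside (0, 60))
Valid solutions in (0, 60): {21.82, 32.73} minutes.
The second occurrence is t = 32.73 minutes.
The hands form a 150-degree angle at 32.73 minutes past 11:00.

Final answer: 32.73 minutes past 11:00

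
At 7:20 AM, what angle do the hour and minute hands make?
Hour hand position: 7 x 30 + 20 x 0.5 = 220 degrees
Minute hand position: 20 x 6 = 120 degrees
Difference: |220 - 120| = 100 degrees
The angle between the hands is 100 degrees

Final answer: 100 degrees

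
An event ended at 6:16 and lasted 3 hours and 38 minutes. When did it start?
Starting time: 6:16 = 376 total minutes past 12:00
Subtracting: 3 hours and 38 minutes = 218 minutes
376 - 218 = 158 minutes
= 2 hours and 38 minutes past 12:00 = 2:38

Final answer: 2:38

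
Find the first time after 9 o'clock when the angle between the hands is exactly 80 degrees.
At t minutes past 9:00, the hour hand is at 30 x 9 + 0.5t degrees and the minute hand is at 6t degrees.
The smaller angle between them is 80 degrees when |30H - 5.5t| = 80 or |30H - 5.5t| = 280.
With H = 9, solve 30 x 9 - 5.5t = +/- target for each target:
  t = (30 x 9 - 80) / 5.5 = 34.55
  t = (30 x 9 + 80) / 5.5 = 63.64 (outside (0, 60))
  t = (30 x 9 - 280) / 5.5 = -1.82 (outside (0, 60))
  t = (30 x 9 + 280) / 5.5 = 100 (outside (0, 60))
Valid solutions in (0, 60): {34.55} minutes.
The first occurrence is t = 34.55 minutes.
The hands form a 80-degree angle at 34.55 minutes past 9:00.

Final answer: 34.55 minutes past 9:00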